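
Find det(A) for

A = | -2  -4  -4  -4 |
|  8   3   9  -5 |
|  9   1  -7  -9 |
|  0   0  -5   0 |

Expand along row 4 (it has 3 zeros):
  − (-5) · M_43   where M_43 = det([-2 -4 -4; 8 3 -5; 9 1 -9]) = 12
det = (-1)·(-5)·(12) = 60

The determinant is 60.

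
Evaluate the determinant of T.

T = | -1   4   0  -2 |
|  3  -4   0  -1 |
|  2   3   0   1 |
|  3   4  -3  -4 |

Expand along column 3 (it has 3 zeros):
  − (-3) · M_43   where M_43 = det([-1 4 -2; 3 -4 -1; 2 3 1]) = -53
det = (-1)·(-3)·(-53) = -159

det(T) = -159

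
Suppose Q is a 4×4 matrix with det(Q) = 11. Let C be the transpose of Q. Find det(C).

det(Qᵀ) = det(Q).
det(C) = (1)·(11) = 11

11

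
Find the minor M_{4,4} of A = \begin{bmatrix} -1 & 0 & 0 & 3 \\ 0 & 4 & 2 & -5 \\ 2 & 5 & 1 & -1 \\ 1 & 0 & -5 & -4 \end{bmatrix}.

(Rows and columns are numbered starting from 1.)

The minor is 6.

Delete row 4 and column 4; the remaining 3×3 submatrix is [-1 0 0; 0 4 2; 2 5 1].
Its determinant is 6.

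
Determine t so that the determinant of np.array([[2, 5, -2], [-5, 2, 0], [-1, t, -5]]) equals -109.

Expanding along the column containing t, det(A) is linear in t: det(A) = (10)·t + (-149).
Set (10)·t + (-149) = -109  ⇒  (10)·t = 40  ⇒  t = 4.

t = 4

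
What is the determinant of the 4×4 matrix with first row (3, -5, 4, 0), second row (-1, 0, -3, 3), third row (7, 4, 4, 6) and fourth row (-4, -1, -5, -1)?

-186

Expand along row 1 (it has 1 zero):
  + (3) · M_11   where M_11 = det([0 -3 3; 4 4 6; -1 -5 -1]) = -42
  − (-5) · M_12   where M_12 = det([-1 -3 3; 7 4 6; -4 -5 -1]) = -32
  + (4) · M_13   where M_13 = det([-1 0 3; 7 4 6; -4 -1 -1]) = 25
det = (+1)·(3)·(-42) + (-1)·(-5)·(-32) + (+1)·(4)·(25) = -186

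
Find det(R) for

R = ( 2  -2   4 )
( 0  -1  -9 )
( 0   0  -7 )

R is upper triangular, so det(R) is the product of the diagonal entries:
det = (2) · (-1) · (-7) = 14

14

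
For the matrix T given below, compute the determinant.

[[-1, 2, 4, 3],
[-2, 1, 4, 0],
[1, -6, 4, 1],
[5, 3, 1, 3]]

Expand along row 2 (it has 1 zero):
  − (-2) · M_21   where M_21 = det([2 4 3; -6 4 1; 3 1 3]) = 52
  + (1) · M_22   where M_22 = det([-1 4 3; 1 4 1; 5 1 3]) = -60
  − (4) · M_23   where M_23 = det([-1 2 3; 1 -6 1; 5 3 3]) = 124
det = (-1)·(-2)·(52) + (+1)·(1)·(-60) + (-1)·(4)·(124) = -452

-452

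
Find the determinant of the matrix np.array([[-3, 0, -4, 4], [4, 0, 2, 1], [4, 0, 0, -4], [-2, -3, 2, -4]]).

Expand along column 2 (it has 3 zeros):
  + (-3) · M_42   where M_42 = det([-3 -4 4; 4 2 1; 4 0 -4]) = -88
det = (+1)·(-3)·(-88) = 264

264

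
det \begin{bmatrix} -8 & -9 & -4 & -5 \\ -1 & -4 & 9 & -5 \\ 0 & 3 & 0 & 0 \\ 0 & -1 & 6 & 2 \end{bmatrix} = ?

1086

Expand along row 3 (it has 3 zeros):
  − (3) · M_32   where M_32 = det([-8 -4 -5; -1 9 -5; 0 6 2]) = -362
det = (-1)·(3)·(-362) = 1086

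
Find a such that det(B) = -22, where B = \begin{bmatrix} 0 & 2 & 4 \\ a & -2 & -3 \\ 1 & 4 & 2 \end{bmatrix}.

Expanding along the row containing a, det(B) is linear in a: det(B) = (12)·a + (2).
Set (12)·a + (2) = -22  ⇒  (12)·a = -24  ⇒  a = -2.

-2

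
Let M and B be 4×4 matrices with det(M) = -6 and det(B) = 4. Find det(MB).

det(MB) = det(M)·det(B) = (-6)·(4) = -24

-24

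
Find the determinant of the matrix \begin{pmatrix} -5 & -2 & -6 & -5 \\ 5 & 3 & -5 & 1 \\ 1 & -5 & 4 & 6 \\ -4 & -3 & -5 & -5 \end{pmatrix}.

Expand along row 1:
  + (-5) · M_11   where M_11 = det([3 -5 1; -5 4 6; -3 -5 -5]) = 282
  − (-2) · M_12   where M_12 = det([5 -5 1; 1 4 6; -4 -5 -5]) = 156
  + (-6) · M_13   where M_13 = det([5 3 1; 1 -5 6; -4 -3 -5]) = 135
  − (-5) · M_14   where M_14 = det([5 3 -5; 1 -5 4; -4 -3 -5]) = 267
det = (+1)·(-5)·(282) + (-1)·(-2)·(156) + (+1)·(-6)·(135) + (-1)·(-5)·(267) = -573

The determinant is -573.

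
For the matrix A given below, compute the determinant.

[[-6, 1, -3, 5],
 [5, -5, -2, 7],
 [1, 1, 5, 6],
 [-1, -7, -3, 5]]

-2523

Expand along row 1:
  + (-6) · M_11   where M_11 = det([-5 -2 7; 1 5 6; -7 -3 5]) = 103
  − (1) · M_12   where M_12 = det([5 -2 7; 1 5 6; -1 -3 5]) = 251
  + (-3) · M_13   where M_13 = det([5 -5 7; 1 1 6; -1 -7 5]) = 248
  − (5) · M_14   where M_14 = det([5 -5 -2; 1 1 5; -1 -7 -3]) = 182
det = (+1)·(-6)·(103) + (-1)·(1)·(251) + (+1)·(-3)·(248) + (-1)·(5)·(182) = -2523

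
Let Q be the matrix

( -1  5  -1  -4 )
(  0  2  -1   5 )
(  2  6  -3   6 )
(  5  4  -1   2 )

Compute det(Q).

Expand along row 2 (it has 1 zero):
  + (2) · M_22   where M_22 = det([-1 -1 -4; 2 -3 6; 5 -1 2]) = -78
  − (-1) · M_23   where M_23 = det([-1 5 -4; 2 6 6; 5 4 2]) = 230
  + (5) · M_24   where M_24 = det([-1 5 -1; 2 6 -3; 5 4 -1]) = -49
det = (+1)·(2)·(-78) + (-1)·(-1)·(230) + (+1)·(5)·(-49) = -171

The determinant is -171.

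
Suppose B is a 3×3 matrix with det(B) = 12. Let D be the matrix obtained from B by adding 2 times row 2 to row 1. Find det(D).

12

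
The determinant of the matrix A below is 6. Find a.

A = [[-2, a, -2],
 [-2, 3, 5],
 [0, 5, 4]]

a = -5

Expanding along the column containing a, det(A) is linear in a: det(A) = (8)·a + (46).
Set (8)·a + (46) = 6  ⇒  (8)·a = -40  ⇒  a = -5.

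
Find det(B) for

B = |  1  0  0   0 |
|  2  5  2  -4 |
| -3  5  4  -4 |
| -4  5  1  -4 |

|B| = 0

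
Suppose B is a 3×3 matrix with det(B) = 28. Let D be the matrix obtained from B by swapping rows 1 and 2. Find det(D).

Swapping two rows multiplies the determinant by −1.
det(D) = (-1)·(28) = -28

|D| = -28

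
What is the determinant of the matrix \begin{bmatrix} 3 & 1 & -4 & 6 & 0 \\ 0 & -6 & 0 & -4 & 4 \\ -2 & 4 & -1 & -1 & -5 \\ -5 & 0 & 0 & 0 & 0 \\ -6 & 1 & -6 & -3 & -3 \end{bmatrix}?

Expand along row 4 (it has 4 zeros):
  − (-5) · M_41   where M_41 = det([1 -4 6 0; -6 0 -4 4; 4 -1 -1 -5; 1 -6 -3 -3]) = 300
det = (-1)·(-5)·(300) = 1500

The determinant is 1500.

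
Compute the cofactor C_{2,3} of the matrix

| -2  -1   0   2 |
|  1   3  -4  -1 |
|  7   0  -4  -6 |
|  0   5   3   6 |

-52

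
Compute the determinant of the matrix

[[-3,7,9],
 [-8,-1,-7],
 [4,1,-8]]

Expand along row 1:
  + (-3) · |-1 -7; 1 -8| = (-3)·(8 − (-7)) = -45
  − 7 · |-8 -7; 4 -8| = −7·(64 − (-28)) = -644
  + 9 · |-8 -1; 4 1| = 9·(-8 − (-4)) = -36
Sum: (-45) + (-644) + (-36) = -725

-725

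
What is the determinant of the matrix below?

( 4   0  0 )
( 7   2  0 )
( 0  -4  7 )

The matrix is lower triangular, so the determinant is the product of the diagonal entries:
det = (4) · (2) · (7) = 56

The determinant is 56.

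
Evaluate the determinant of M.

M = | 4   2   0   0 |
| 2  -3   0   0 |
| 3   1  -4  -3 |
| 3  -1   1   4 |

|M| = 208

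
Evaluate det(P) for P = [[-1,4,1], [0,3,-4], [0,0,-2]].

6

P is upper triangular, so det(P) is the product of the diagonal entries:
det = (-1) · (3) · (-2) = 6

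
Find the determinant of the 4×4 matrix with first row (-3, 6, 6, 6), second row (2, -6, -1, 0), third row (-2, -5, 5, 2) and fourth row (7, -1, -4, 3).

315

Expand along row 2 (it has 1 zero):
  − (2) · M_21   where M_21 = det([6 6 6; -5 5 2; -1 -4 3]) = 366
  + (-6) · M_22   where M_22 = det([-3 6 6; -2 5 2; 7 -4 3]) = -111
  − (-1) · M_23   where M_23 = det([-3 6 6; -2 -5 2; 7 -1 3]) = 381
det = (-1)·(2)·(366) + (+1)·(-6)·(-111) + (-1)·(-1)·(381) = 315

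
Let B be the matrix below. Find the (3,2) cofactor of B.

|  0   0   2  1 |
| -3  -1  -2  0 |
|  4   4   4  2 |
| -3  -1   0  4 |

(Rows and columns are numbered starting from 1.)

Delete row 3 and column 2; the remaining 3×3 submatrix is [0 2 1; -3 -2 0; -3 0 4].
Its determinant is 18.
The cofactor carries sign (−1)^(3+2) = −1, so C_{3,2} = −(18) = -18.

The cofactor is -18.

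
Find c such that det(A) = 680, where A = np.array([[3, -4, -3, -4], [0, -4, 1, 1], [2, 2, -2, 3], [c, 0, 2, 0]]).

6

Expanding along the row containing c, det(A) is linear in c: det(A) = (86)·c + (164).
Set (86)·c + (164) = 680  ⇒  (86)·c = 516  ⇒  c = 6.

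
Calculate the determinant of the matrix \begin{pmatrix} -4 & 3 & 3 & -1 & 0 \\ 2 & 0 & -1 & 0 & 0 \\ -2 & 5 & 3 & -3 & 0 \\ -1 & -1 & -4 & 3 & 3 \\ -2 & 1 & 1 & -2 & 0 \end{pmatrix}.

Expand along column 5 (it has 4 zeros):
  − (3) · M_45   where M_45 = det([-4 3 3 -1; 2 0 -1 0; -2 5 3 -3; -2 1 1 -2]) = 6
det = (-1)·(3)·(6) = -18

-18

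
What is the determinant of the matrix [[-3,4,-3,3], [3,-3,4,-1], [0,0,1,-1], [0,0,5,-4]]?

The matrix is block upper-triangular with a 2×2 block and a 2×2 block on the diagonal, so its determinant equals the product of the determinants of the diagonal blocks.
det of the 2×2 block = -3
det of the 2×2 block = 1
det = (-3)·(1) = -3

-3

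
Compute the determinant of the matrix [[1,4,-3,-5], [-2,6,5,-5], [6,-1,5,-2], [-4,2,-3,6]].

1803

Expand along row 1:
  + (1) · M_11   where M_11 = det([6 5 -5; -1 5 -2; 2 -3 6]) = 189
  − (4) · M_12   where M_12 = det([-2 5 -5; 6 5 -2; -4 -3 6]) = -198
  + (-3) · M_13   where M_13 = det([-2 6 -5; 6 -1 -2; -4 2 6]) = -204
  − (-5) · M_14   where M_14 = det([-2 6 5; 6 -1 5; -4 2 -3]) = 42
det = (+1)·(1)·(189) + (-1)·(4)·(-198) + (+1)·(-3)·(-204) + (-1)·(-5)·(42) = 1803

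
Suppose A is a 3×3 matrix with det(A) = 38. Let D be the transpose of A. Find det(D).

38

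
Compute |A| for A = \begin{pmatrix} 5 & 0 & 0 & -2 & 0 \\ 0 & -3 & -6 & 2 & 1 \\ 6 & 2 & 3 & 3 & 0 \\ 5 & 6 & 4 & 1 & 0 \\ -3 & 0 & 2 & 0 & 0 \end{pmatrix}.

-324

Expand along column 5 (it has 4 zeros):
  − (1) · M_25   where M_25 = det([5 0 0 -2; 6 2 3 3; 5 6 4 1; -3 0 2 0]) = 324
det = (-1)·(1)·(324) = -324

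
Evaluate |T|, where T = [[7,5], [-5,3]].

det(T) = 46

det(T) = 7·3 − 5·(-5) = 21 − (-25) = 46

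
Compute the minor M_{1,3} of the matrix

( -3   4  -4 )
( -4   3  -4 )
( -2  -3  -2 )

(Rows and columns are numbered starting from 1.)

Delete row 1 and column 3; the remaining 2×2 submatrix is [-4 3; -2 -3].
Its determinant is (-4)·(-3) − 3·(-2) = 18.

18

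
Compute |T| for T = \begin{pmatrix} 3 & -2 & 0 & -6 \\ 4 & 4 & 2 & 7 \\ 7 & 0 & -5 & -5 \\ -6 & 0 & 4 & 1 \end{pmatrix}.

|T| = 412

Expand along column 2 (it has 2 zeros):
  − (-2) · M_12   where M_12 = det([4 2 7; 7 -5 -5; -6 4 1]) = 92
  + (4) · M_22   where M_22 = det([3 0 -6; 7 -5 -5; -6 4 1]) = 57
det = (-1)·(-2)·(92) + (+1)·(4)·(57) = 412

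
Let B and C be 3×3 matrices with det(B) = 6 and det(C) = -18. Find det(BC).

det(BC) = det(B)·det(C) = (6)·(-18) = -108

det(BC) = -108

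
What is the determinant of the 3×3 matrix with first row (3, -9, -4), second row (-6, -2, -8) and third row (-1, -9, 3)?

The determinant is -676.

Expand along column 1:
  + 3 · |-2 -8; -9 3| = 3·(-6 − 72) = -234
  − (-6) · |-9 -4; -9 3| = −(-6)·(-27 − 36) = -378
  + (-1) · |-9 -4; -2 -8| = (-1)·(72 − 8) = -64
Sum: (-234) + (-378) + (-64) = -676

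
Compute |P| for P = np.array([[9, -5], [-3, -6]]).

-69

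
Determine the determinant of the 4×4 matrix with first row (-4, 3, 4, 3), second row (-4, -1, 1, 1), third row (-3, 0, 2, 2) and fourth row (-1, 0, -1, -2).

Expand along column 2 (it has 2 zeros):
  − (3) · M_12   where M_12 = det([-4 1 1; -3 2 2; -1 -1 -2]) = 5
  + (-1) · M_22   where M_22 = det([-4 4 3; -3 2 2; -1 -1 -2]) = -9
det = (-1)·(3)·(5) + (+1)·(-1)·(-9) = -6

-6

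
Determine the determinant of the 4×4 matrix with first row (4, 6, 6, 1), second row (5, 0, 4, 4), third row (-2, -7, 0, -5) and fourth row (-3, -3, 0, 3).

-1308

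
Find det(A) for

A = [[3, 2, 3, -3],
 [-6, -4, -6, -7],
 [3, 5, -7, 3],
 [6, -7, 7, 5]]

Expand along row 1:
  + (3) · M_11   where M_11 = det([-4 -6 -7; 5 -7 3; -7 7 5]) = 598
  − (2) · M_12   where M_12 = det([-6 -6 -7; 3 -7 3; 6 7 5]) = -123
  + (3) · M_13   where M_13 = det([-6 -4 -7; 3 5 3; 6 -7 5]) = 69
  − (-3) · M_14   where M_14 = det([-6 -4 -6; 3 5 -7; 6 -7 7]) = 642
det = (+1)·(3)·(598) + (-1)·(2)·(-123) + (+1)·(3)·(69) + (-1)·(-3)·(642) = 4173

det(A) = 4173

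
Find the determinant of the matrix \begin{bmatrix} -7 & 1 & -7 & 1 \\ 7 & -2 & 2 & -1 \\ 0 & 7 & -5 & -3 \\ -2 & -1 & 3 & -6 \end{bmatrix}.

Expand along row 3 (it has 1 zero):
  − (7) · M_32   where M_32 = det([-7 -7 1; 7 2 -1; -2 3 -6]) = -220
  + (-5) · M_33   where M_33 = det([-7 1 1; 7 -2 -1; -2 -1 -6]) = -44
  − (-3) · M_34   where M_34 = det([-7 1 -7; 7 -2 2; -2 -1 3]) = 80
det = (-1)·(7)·(-220) + (+1)·(-5)·(-44) + (-1)·(-3)·(80) = 2000

2000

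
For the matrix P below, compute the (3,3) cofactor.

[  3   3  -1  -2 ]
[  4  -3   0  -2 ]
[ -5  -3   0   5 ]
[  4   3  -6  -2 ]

Delete row 3 and column 3; the remaining 3×3 submatrix is [3 3 -2; 4 -3 -2; 4 3 -2].
Its determinant is -12.
The cofactor carries sign (−1)^(3+3) = +1, so C_{3,3} = +(-12) = -12.

The cofactor is -12.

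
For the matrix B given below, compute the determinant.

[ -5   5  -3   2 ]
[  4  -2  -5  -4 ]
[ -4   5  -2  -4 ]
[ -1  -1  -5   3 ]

Expand along row 1:
  + (-5) · M_11   where M_11 = det([-2 -5 -4; 5 -2 -4; -1 -5 3]) = 215
  − (5) · M_12   where M_12 = det([4 -5 -4; -4 -2 -4; -1 -5 3]) = -256
  + (-3) · M_13   where M_13 = det([4 -2 -4; -4 5 -4; -1 -1 3]) = -24
  − (2) · M_14   where M_14 = det([4 -2 -5; -4 5 -2; -1 -1 -5]) = -117
det = (+1)·(-5)·(215) + (-1)·(5)·(-256) + (+1)·(-3)·(-24) + (-1)·(2)·(-117) = 511

The determinant is 511.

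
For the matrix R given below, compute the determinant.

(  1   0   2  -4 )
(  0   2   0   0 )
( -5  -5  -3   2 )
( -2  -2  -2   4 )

Expand along row 2 (it has 3 zeros):
  + (2) · M_22   where M_22 = det([1 2 -4; -5 -3 2; -2 -2 4]) = 8
det = (+1)·(2)·(8) = 16

The determinant is 16.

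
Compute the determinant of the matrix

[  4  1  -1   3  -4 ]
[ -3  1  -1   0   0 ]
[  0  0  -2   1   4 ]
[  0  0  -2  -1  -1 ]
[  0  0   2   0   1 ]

70

The matrix is block upper-triangular with a 2×2 block and a 3×3 block on the diagonal, so its determinant equals the product of the determinants of the diagonal blocks.
det of the 2×2 block = 7
det of the 3×3 block = 10
det = (7)·(10) = 70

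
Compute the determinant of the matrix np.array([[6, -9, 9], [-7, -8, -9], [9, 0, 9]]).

The determinant is 378.

Expand along row 3:
  + 9 · |-9 9; -8 -9| = 9·(81 − (-72)) = 1377
  + 9 · |6 -9; -7 -8| = 9·(-48 − 63) = -999
Sum: (1377) + (-999) = 378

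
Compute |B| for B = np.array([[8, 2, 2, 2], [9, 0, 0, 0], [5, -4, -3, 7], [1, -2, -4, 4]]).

-504

Expand along row 2 (it has 3 zeros):
  − (9) · M_21   where M_21 = det([2 2 2; -4 -3 7; -2 -4 4]) = 56
det = (-1)·(9)·(56) = -504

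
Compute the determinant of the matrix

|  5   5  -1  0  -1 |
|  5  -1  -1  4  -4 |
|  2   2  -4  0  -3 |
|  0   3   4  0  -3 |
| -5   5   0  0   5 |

Expand along column 4 (it has 4 zeros):
  + (4) · M_24   where M_24 = det([5 5 -1 -1; 2 2 -4 -3; 0 3 4 -3; -5 5 0 5]) = 1315
det = (+1)·(4)·(1315) = 5260

The determinant is 5260.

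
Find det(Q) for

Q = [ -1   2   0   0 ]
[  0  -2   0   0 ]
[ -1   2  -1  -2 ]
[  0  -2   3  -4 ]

Q is block lower-triangular with a 2×2 block and a 2×2 block on the diagonal, so its determinant equals the product of the determinants of the diagonal blocks.
det of the 2×2 block = 2
det of the 2×2 block = 10
det = (2)·(10) = 20

The determinant is 20.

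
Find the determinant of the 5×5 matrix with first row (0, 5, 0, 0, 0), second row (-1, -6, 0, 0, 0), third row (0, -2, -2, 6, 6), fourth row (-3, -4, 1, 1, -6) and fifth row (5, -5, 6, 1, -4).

The matrix is block lower-triangular with a 2×2 block and a 3×3 block on the diagonal, so its determinant equals the product of the determinants of the diagonal blocks.
det of the 2×2 block = 5
det of the 3×3 block = -226
det = (5)·(-226) = -1130

-1130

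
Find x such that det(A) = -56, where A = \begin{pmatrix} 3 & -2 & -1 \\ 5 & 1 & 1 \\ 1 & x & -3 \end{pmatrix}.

Expanding along the column containing x, det(A) is linear in x: det(A) = (-8)·x + (-40).
Set (-8)·x + (-40) = -56  ⇒  (-8)·x = -16  ⇒  x = 2.

2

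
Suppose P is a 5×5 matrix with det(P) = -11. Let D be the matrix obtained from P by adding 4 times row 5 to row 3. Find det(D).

Adding a multiple of one row to another leaves the determinant unchanged.
det(D) = (1)·(-11) = -11

-11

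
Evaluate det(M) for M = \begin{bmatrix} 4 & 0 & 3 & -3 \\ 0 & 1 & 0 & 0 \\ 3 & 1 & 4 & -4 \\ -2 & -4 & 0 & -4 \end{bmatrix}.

Expand along row 2 (it has 3 zeros):
  + (1) · M_22   where M_22 = det([4 3 -3; 3 4 -4; -2 0 -4]) = -28
det = (+1)·(1)·(-28) = -28

The determinant is -28.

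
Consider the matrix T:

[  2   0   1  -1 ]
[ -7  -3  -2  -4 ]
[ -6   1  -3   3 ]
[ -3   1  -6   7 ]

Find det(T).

|T| = 51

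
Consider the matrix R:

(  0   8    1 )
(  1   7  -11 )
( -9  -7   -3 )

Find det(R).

det(R) = 872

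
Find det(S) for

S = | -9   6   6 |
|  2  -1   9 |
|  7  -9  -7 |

Expand along column 1:
  + (-9) · |-1 9; -9 -7| = (-9)·(7 − (-81)) = -792
  − 2 · |6 6; -9 -7| = −2·(-42 − (-54)) = -24
  + 7 · |6 6; -1 9| = 7·(54 − (-6)) = 420
Sum: (-792) + (-24) + (420) = -396

det(S) = -396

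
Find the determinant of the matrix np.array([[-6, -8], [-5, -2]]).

-28

det = (-6)·(-2) − (-8)·(-5) = 12 − 40 = -28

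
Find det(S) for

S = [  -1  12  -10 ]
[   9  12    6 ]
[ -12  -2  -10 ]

The determinant is -936.

Expand along row 1:
  + (-1) · |12 6; -2 -10| = (-1)·(-120 − (-12)) = 108
  − 12 · |9 6; -12 -10| = −12·(-90 − (-72)) = 216
  + (-10) · |9 12; -12 -2| = (-10)·(-18 − (-144)) = -1260
Sum: (108) + (216) + (-1260) = -936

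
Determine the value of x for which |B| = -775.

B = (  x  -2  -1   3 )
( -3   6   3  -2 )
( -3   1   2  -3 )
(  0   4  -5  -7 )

Expanding along the column containing x, det(B) is linear in x: det(B) = (-163)·x + (366).
Set (-163)·x + (366) = -775  ⇒  (-163)·x = -1141  ⇒  x = 7.

7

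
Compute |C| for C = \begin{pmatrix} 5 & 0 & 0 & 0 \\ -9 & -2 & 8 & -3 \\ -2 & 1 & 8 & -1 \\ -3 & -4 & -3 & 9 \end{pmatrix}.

|C| = -1325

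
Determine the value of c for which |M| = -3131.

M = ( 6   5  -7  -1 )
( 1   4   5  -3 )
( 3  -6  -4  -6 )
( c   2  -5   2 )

c = -4

Expanding along the column containing c, det(M) is linear in c: det(M) = (518)·c + (-1059).
Set (518)·c + (-1059) = -3131  ⇒  (518)·c = -2072  ⇒  c = -4.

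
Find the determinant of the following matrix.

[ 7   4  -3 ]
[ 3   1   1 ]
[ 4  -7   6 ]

110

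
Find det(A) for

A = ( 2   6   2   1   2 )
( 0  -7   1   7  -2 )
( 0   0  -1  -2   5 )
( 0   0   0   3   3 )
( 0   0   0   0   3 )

The determinant is 126.

A is upper triangular, so det(A) is the product of the diagonal entries:
det = (2) · (-7) · (-1) · (3) · (3) = 126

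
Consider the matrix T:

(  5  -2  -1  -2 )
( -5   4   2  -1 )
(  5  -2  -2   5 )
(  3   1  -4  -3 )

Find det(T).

|T| = 300

Expand along row 1:
  + (5) · M_11   where M_11 = det([4 2 -1; -2 -2 5; 1 -4 -3]) = 92
  − (-2) · M_12   where M_12 = det([-5 2 -1; 5 -2 5; 3 -4 -3]) = -56
  + (-1) · M_13   where M_13 = det([-5 4 -1; 5 -2 5; 3 1 -3]) = 104
  − (-2) · M_14   where M_14 = det([-5 4 2; 5 -2 -2; 3 1 -4]) = 28
det = (+1)·(5)·(92) + (-1)·(-2)·(-56) + (+1)·(-1)·(104) + (-1)·(-2)·(28) = 300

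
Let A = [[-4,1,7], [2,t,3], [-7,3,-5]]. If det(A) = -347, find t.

-6

Expanding along the row containing t, det(A) is linear in t: det(A) = (69)·t + (67).
Set (69)·t + (67) = -347  ⇒  (69)·t = -414  ⇒  t = -6.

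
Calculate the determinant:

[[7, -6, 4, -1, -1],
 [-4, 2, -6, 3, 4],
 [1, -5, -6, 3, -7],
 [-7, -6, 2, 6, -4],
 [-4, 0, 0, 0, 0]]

Expand along row 5 (it has 4 zeros):
  + (-4) · M_51   where M_51 = det([-6 4 -1 -1; 2 -6 3 4; -5 -6 3 -7; -6 2 6 -4]) = 2406
det = (+1)·(-4)·(2406) = -9624

-9624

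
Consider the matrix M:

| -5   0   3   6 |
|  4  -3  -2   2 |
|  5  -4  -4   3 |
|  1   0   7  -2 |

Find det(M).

Expand along column 2 (it has 2 zeros):
  + (-3) · M_22   where M_22 = det([-5 3 6; 5 -4 3; 1 7 -2]) = 338
  − (-4) · M_32   where M_32 = det([-5 3 6; 4 -2 2; 1 7 -2]) = 260
det = (+1)·(-3)·(338) + (-1)·(-4)·(260) = 26

det(M) = 26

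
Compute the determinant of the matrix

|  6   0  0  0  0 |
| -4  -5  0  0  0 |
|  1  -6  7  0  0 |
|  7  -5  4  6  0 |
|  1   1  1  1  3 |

-3780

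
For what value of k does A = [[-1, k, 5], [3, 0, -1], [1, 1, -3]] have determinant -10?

Expanding along the row containing k, det(A) is linear in k: det(A) = (8)·k + (14).
Set (8)·k + (14) = -10  ⇒  (8)·k = -24  ⇒  k = -3.

k = -3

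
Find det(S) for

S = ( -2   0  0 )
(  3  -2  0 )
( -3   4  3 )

S is lower triangular, so det(S) is the product of the diagonal entries:
det = (-2) · (-2) · (3) = 12

|S| = 12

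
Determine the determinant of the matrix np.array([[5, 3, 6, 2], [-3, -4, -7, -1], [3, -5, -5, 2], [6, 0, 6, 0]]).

66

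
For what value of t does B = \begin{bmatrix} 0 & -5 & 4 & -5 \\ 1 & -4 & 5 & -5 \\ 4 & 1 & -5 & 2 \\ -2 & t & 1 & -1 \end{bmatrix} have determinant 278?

Expanding along the row containing t, det(B) is linear in t: det(B) = (37)·t + (56).
Set (37)·t + (56) = 278  ⇒  (37)·t = 222  ⇒  t = 6.

t = 6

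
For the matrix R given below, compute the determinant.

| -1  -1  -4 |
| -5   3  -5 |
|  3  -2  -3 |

The determinant is 45.

Expand along column 1:
  + (-1) · |3 -5; -2 -3| = (-1)·(-9 − 10) = 19
  − (-5) · |-1 -4; -2 -3| = −(-5)·(3 − 8) = -25
  + 3 · |-1 -4; 3 -5| = 3·(5 − (-12)) = 51
Sum: (19) + (-25) + (51) = 45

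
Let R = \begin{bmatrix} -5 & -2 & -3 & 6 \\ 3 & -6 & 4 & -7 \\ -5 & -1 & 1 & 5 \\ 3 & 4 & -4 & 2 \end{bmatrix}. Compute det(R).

Expand along row 1:
  + (-5) · M_11   where M_11 = det([-6 4 -7; -1 1 5; 4 -4 2]) = -44
  − (-2) · M_12   where M_12 = det([3 4 -7; -5 1 5; 3 -4 2]) = 47
  + (-3) · M_13   where M_13 = det([3 -6 -7; -5 -1 5; 3 4 2]) = -97
  − (6) · M_14   where M_14 = det([3 -6 4; -5 -1 1; 3 4 -4]) = 34
det = (+1)·(-5)·(-44) + (-1)·(-2)·(47) + (+1)·(-3)·(-97) + (-1)·(6)·(34) = 401

401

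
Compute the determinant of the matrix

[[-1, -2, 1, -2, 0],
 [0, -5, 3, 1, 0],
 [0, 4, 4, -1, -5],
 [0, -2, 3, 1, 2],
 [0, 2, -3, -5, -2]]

436

Expand along column 1 (it has 4 zeros):
  + (-1) · M_11   where M_11 = det([-5 3 1 0; 4 4 -1 -5; -2 3 1 2; 2 -3 -5 -2]) = -436
det = (+1)·(-1)·(-436) = 436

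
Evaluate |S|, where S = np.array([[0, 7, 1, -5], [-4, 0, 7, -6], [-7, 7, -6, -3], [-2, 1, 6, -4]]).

det(S) = -671

Expand along row 1 (it has 1 zero):
  − (7) · M_12   where M_12 = det([-4 7 -6; -7 -6 -3; -2 6 -4]) = 2
  + (1) · M_13   where M_13 = det([-4 0 -6; -7 7 -3; -2 1 -4]) = 58
  − (-5) · M_14   where M_14 = det([-4 0 7; -7 7 -6; -2 1 6]) = -143
det = (-1)·(7)·(2) + (+1)·(1)·(58) + (-1)·(-5)·(-143) = -671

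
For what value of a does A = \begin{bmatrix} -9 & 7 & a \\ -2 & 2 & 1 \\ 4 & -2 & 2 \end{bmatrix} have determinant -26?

7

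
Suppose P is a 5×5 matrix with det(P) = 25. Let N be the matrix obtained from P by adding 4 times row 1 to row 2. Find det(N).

25

Adding a multiple of one row to another leaves the determinant unchanged.
det(N) = (1)·(25) = 25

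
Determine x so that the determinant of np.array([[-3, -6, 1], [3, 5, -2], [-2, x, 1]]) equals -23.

Expanding along the column containing x, det(A) is linear in x: det(A) = (-3)·x + (-11).
Set (-3)·x + (-11) = -23  ⇒  (-3)·x = -12  ⇒  x = 4.

4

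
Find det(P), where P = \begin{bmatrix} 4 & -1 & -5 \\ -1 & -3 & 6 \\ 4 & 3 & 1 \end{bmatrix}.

Expand along column 1:
  + 4 · |-3 6; 3 1| = 4·(-3 − 18) = -84
  − (-1) · |-1 -5; 3 1| = −(-1)·(-1 − (-15)) = 14
  + 4 · |-1 -5; -3 6| = 4·(-6 − 15) = -84
Sum: (-84) + (14) + (-84) = -154

-154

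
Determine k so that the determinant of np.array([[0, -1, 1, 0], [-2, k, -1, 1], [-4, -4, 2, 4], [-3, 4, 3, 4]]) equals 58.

Expanding along the column containing k, det(M) is linear in k: det(M) = (4)·k + (34).
Set (4)·k + (34) = 58  ⇒  (4)·k = 24  ⇒  k = 6.

6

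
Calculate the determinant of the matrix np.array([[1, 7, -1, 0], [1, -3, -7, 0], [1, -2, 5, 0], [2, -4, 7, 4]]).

Expand along column 4 (it has 3 zeros):
  + (4) · M_44   where M_44 = det([1 7 -1; 1 -3 -7; 1 -2 5]) = -114
det = (+1)·(4)·(-114) = -456

-456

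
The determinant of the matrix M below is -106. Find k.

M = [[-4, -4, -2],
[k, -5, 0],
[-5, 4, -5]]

Expanding along the column containing k, det(M) is linear in k: det(M) = (-28)·k + (-50).
Set (-28)·k + (-50) = -106  ⇒  (-28)·k = -56  ⇒  k = 2.

2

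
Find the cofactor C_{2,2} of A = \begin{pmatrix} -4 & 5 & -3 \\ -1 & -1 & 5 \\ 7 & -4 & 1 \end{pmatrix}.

17

Delete row 2 and column 2; the remaining 2×2 submatrix is [-4 -3; 7 1].
Its determinant is (-4)·1 − (-3)·7 = 17.
The cofactor carries sign (−1)^(2+2) = +1, so C_{2,2} = +(17) = 17.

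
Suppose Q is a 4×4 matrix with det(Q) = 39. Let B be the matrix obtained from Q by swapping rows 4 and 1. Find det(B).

-39

Swapping two rows multiplies the determinant by −1.
det(B) = (-1)·(39) = -39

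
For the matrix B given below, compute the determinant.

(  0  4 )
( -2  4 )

det(B) = 0·4 − 4·(-2) = 0 − (-8) = 8

8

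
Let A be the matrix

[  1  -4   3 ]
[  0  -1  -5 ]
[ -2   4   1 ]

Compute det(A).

det(A) = -27

Expand along column 1:
  + 1 · |-1 -5; 4 1| = 1·(-1 − (-20)) = 19
  + (-2) · |-4 3; -1 -5| = (-2)·(20 − (-3)) = -46
Sum: (19) + (-46) = -27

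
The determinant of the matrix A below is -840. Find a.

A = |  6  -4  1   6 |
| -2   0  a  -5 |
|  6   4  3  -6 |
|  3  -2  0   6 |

Expanding along the row containing a, det(A) is linear in a: det(A) = (-144)·a + (24).
Set (-144)·a + (24) = -840  ⇒  (-144)·a = -864  ⇒  a = 6.

a = 6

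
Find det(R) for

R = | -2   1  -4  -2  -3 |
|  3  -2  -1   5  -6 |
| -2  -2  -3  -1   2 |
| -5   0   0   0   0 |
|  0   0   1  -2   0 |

The determinant is -1280.

Expand along row 4 (it has 4 zeros):
  − (-5) · M_41   where M_41 = det([1 -4 -2 -3; -2 -1 5 -6; -2 -3 -1 2; 0 1 -2 0]) = -256
det = (-1)·(-5)·(-256) = -1280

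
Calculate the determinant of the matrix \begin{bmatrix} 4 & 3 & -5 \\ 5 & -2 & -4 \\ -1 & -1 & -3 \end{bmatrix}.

The determinant is 100.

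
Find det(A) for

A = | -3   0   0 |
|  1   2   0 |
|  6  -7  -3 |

18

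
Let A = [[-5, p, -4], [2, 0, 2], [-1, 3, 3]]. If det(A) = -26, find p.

Expanding along the column containing p, det(A) is linear in p: det(A) = (-8)·p + (6).
Set (-8)·p + (6) = -26  ⇒  (-8)·p = -32  ⇒  p = 4.

4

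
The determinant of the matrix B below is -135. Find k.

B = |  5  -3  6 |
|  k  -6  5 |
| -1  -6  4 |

k = 6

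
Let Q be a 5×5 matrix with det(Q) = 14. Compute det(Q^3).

The determinant is 2744.

det(Q^3) = (det Q)^3 = (14)^3 = 2744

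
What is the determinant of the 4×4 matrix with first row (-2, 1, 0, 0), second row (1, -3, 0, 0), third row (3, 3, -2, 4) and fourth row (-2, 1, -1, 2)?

The matrix is block lower-triangular with a 2×2 block and a 2×2 block on the diagonal, so its determinant equals the product of the determinants of the diagonal blocks.
det of the 2×2 block = 5
det of the 2×2 block = 0
det = (5)·(0) = 0

0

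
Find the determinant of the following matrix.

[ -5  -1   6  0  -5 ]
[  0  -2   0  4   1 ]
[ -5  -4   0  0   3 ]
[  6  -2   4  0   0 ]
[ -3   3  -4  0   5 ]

5680

Expand along column 4 (it has 4 zeros):
  + (4) · M_24   where M_24 = det([-5 -1 6 -5; -5 -4 0 3; 6 -2 4 0; -3 3 -4 5]) = 1420
det = (+1)·(4)·(1420) = 5680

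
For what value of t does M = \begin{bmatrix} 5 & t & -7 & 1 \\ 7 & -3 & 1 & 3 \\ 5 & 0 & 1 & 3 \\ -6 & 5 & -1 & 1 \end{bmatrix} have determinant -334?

1

Expanding along the column containing t, det(M) is linear in t: det(M) = (-8)·t + (-326).
Set (-8)·t + (-326) = -334  ⇒  (-8)·t = -8  ⇒  t = 1.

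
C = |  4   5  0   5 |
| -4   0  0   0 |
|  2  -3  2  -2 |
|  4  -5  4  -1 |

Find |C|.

Expand along row 2 (it has 3 zeros):
  − (-4) · M_21   where M_21 = det([5 0 5; -3 2 -2; -5 4 -1]) = 20
det = (-1)·(-4)·(20) = 80

80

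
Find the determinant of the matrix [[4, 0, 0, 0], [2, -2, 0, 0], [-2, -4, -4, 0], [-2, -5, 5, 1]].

The matrix is lower triangular, so the determinant is the product of the diagonal entries:
det = (4) · (-2) · (-4) · (1) = 32

32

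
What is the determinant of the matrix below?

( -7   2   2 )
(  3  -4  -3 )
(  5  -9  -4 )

The determinant is 57.

Expand along row 1:
  + (-7) · |-4 -3; -9 -4| = (-7)·(16 − 27) = 77
  − 2 · |3 -3; 5 -4| = −2·(-12 − (-15)) = -6
  + 2 · |3 -4; 5 -9| = 2·(-27 − (-20)) = -14
Sum: (77) + (-6) + (-14) = 57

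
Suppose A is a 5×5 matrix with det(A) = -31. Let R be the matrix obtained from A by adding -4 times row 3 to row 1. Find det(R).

Adding a multiple of one row to another leaves the determinant unchanged.
det(R) = (1)·(-31) = -31

-31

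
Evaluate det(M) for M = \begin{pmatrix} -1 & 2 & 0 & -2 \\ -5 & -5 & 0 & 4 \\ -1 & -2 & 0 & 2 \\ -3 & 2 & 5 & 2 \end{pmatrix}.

-20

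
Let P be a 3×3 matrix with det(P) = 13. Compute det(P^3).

det(P^3) = (det P)^3 = (13)^3 = 2197

2197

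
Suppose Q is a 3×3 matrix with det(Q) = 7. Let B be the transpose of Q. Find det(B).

det(Qᵀ) = det(Q).
det(B) = (1)·(7) = 7

The determinant is 7.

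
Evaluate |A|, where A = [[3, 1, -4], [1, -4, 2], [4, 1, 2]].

-92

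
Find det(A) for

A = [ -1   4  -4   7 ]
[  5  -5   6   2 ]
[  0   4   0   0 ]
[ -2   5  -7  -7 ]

The determinant is 1028.

Expand along row 3 (it has 3 zeros):
  − (4) · M_32   where M_32 = det([-1 -4 7; 5 6 2; -2 -7 -7]) = -257
det = (-1)·(4)·(-257) = 1028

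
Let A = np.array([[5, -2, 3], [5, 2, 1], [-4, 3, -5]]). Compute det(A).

Expand along row 1:
  + 5 · |2 1; 3 -5| = 5·(-10 − 3) = -65
  − (-2) · |5 1; -4 -5| = −(-2)·(-25 − (-4)) = -42
  + 3 · |5 2; -4 3| = 3·(15 − (-8)) = 69
Sum: (-65) + (-42) + (69) = -38

-38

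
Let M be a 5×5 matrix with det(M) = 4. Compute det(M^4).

256

det(M^4) = (det M)^4 = (4)^4 = 256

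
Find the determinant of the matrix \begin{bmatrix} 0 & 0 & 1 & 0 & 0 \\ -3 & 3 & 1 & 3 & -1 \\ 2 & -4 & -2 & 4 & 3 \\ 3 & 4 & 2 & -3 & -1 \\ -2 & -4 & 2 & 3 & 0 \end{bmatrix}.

Expand along row 1 (it has 4 zeros):
  + (1) · M_13   where M_13 = det([-3 3 3 -1; 2 -4 4 3; 3 4 -3 -1; -2 -4 3 0]) = -169
det = (+1)·(1)·(-169) = -169

-169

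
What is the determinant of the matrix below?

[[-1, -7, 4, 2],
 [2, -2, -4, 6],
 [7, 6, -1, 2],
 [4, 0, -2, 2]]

-732

Expand along row 4 (it has 1 zero):
  − (4) · M_41   where M_41 = det([-7 4 2; -2 -4 6; 6 -1 2]) = 226
  − (-2) · M_43   where M_43 = det([-1 -7 2; 2 -2 6; 7 6 2]) = -174
  + (2) · M_44   where M_44 = det([-1 -7 4; 2 -2 -4; 7 6 -1]) = 260
det = (-1)·(4)·(226) + (-1)·(-2)·(-174) + (+1)·(2)·(260) = -732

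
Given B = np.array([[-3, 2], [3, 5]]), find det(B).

The determinant is -21.

det(B) = (-3)·5 − 2·3 = -15 − 6 = -21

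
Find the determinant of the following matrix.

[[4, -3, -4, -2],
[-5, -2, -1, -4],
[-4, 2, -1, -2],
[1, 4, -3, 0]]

Expand along row 4 (it has 1 zero):
  − (1) · M_41   where M_41 = det([-3 -4 -2; -2 -1 -4; 2 -1 -2]) = 46
  + (4) · M_42   where M_42 = det([4 -4 -2; -5 -1 -4; -4 -1 -2]) = -34
  − (-3) · M_43   where M_43 = det([4 -3 -2; -5 -2 -4; -4 2 -2]) = 66
det = (-1)·(1)·(46) + (+1)·(4)·(-34) + (-1)·(-3)·(66) = 16

16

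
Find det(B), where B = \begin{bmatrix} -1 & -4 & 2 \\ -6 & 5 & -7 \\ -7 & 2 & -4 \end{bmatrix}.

Expand along row 1:
  + (-1) · |5 -7; 2 -4| = (-1)·(-20 − (-14)) = 6
  − (-4) · |-6 -7; -7 -4| = −(-4)·(24 − 49) = -100
  + 2 · |-6 5; -7 2| = 2·(-12 − (-35)) = 46
Sum: (6) + (-100) + (46) = -48

|B| = -48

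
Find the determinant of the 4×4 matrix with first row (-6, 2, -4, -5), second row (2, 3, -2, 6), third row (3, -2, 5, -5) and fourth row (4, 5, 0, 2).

Expand along row 4 (it has 1 zero):
  − (4) · M_41   where M_41 = det([2 -4 -5; 3 -2 6; -2 5 -5]) = -107
  + (5) · M_42   where M_42 = det([-6 -4 -5; 2 -2 6; 3 5 -5]) = -72
  + (2) · M_44   where M_44 = det([-6 2 -4; 2 3 -2; 3 -2 5]) = -46
det = (-1)·(4)·(-107) + (+1)·(5)·(-72) + (+1)·(2)·(-46) = -24

-24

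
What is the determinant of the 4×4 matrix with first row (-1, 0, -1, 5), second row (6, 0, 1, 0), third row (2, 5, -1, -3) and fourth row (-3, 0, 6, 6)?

Expand along column 2 (it has 3 zeros):
  − (5) · M_32   where M_32 = det([-1 -1 5; 6 1 0; -3 6 6]) = 225
det = (-1)·(5)·(225) = -1125

-1125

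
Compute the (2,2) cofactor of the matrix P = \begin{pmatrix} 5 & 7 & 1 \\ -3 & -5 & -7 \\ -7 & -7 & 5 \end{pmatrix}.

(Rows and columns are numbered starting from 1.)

Delete row 2 and column 2; the remaining 2×2 submatrix is [5 1; -7 5].
Its determinant is 5·5 − 1·(-7) = 32.
The cofactor carries sign (−1)^(2+2) = +1, so C_{2,2} = +(32) = 32.

The cofactor is 32.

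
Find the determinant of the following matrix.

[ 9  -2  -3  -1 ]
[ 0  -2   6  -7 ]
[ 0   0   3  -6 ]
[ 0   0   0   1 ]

The determinant is -54.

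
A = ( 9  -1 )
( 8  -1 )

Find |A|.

det(A) = 9·(-1) − (-1)·8 = -9 − (-8) = -1

det(A) = -1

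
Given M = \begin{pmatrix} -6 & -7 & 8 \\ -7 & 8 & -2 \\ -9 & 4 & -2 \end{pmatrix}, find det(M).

372

Expand along row 1:
  + (-6) · |8 -2; 4 -2| = (-6)·(-16 − (-8)) = 48
  − (-7) · |-7 -2; -9 -2| = −(-7)·(14 − 18) = -28
  + 8 · |-7 8; -9 4| = 8·(-28 − (-72)) = 352
Sum: (48) + (-28) + (352) = 372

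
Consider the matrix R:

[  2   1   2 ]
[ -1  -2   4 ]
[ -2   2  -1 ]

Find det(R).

Expand along column 1:
  + 2 · |-2 4; 2 -1| = 2·(2 − 8) = -12
  − (-1) · |1 2; 2 -1| = −(-1)·(-1 − 4) = -5
  + (-2) · |1 2; -2 4| = (-2)·(4 − (-4)) = -16
Sum: (-12) + (-5) + (-16) = -33

-33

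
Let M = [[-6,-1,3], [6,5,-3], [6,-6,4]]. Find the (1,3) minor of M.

The minor is -66.

Delete row 1 and column 3; the remaining 2×2 submatrix is [6 5; 6 -6].
Its determinant is 6·(-6) − 5·6 = -66.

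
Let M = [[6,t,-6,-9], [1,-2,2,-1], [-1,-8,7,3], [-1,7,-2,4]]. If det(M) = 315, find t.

-2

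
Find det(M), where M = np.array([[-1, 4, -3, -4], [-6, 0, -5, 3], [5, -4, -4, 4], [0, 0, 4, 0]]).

Expand along row 4 (it has 3 zeros):
  − (4) · M_43   where M_43 = det([-1 4 -4; -6 0 3; 5 -4 4]) = 48
det = (-1)·(4)·(48) = -192

The determinant is -192.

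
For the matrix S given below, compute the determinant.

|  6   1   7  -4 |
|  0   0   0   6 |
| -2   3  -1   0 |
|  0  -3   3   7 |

det(S) = 504

Expand along row 2 (it has 3 zeros):
  + (6) · M_24   where M_24 = det([6 1 7; -2 3 -1; 0 -3 3]) = 84
det = (+1)·(6)·(84) = 504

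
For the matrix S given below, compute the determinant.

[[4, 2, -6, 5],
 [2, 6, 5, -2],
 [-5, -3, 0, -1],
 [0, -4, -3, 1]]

Expand along row 3 (it has 1 zero):
  + (-5) · M_31   where M_31 = det([2 -6 5; 6 5 -2; -4 -3 1]) = -4
  − (-3) · M_32   where M_32 = det([4 -6 5; 2 5 -2; 0 -3 1]) = -22
  − (-1) · M_34   where M_34 = det([4 2 -6; 2 6 5; 0 -4 -3]) = 68
det = (+1)·(-5)·(-4) + (-1)·(-3)·(-22) + (-1)·(-1)·(68) = 22

22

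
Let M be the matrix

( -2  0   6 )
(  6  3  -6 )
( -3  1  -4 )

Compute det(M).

102

Expand along row 1:
  + (-2) · |3 -6; 1 -4| = (-2)·(-12 − (-6)) = 12
  + 6 · |6 3; -3 1| = 6·(6 − (-9)) = 90
Sum: (12) + (90) = 102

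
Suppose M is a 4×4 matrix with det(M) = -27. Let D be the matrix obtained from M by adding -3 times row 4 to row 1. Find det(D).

-27

Adding a multiple of one row to another leaves the determinant unchanged.
det(D) = (1)·(-27) = -27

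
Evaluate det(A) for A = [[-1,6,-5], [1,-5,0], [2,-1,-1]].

|A| = -44

Expand along row 2:
  − 1 · |6 -5; -1 -1| = −1·(-6 − 5) = 11
  + (-5) · |-1 -5; 2 -1| = (-5)·(1 − (-10)) = -55
Sum: (11) + (-55) = -44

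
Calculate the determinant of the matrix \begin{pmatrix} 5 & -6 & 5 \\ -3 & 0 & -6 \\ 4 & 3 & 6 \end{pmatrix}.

Expand along column 2:
  − (-6) · |-3 -6; 4 6| = −(-6)·(-18 − (-24)) = 36
  − 3 · |5 5; -3 -6| = −3·(-30 − (-15)) = 45
Sum: (36) + (45) = 81

81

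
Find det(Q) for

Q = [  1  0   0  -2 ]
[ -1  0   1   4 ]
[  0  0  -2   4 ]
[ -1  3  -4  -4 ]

|Q| = 24

Expand along column 2 (it has 3 zeros):
  + (3) · M_42   where M_42 = det([1 0 -2; -1 1 4; 0 -2 4]) = 8
det = (+1)·(3)·(8) = 24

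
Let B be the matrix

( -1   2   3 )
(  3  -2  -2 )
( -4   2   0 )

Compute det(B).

|B| = 6

Expand along column 3:
  + 3 · |3 -2; -4 2| = 3·(6 − 8) = -6
  − (-2) · |-1 2; -4 2| = −(-2)·(-2 − (-8)) = 12
Sum: (-6) + (12) = 6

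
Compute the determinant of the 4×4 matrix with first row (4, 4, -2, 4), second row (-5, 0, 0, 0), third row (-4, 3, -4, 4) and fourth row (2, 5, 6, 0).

The determinant is 80.

Expand along row 2 (it has 3 zeros):
  − (-5) · M_21   where M_21 = det([4 -2 4; 3 -4 4; 5 6 0]) = 16
det = (-1)·(-5)·(16) = 80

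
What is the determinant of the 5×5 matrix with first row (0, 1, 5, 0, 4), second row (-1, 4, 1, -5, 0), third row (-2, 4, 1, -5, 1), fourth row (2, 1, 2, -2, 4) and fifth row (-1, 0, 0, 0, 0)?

23

Expand along row 5 (it has 4 zeros):
  + (-1) · M_51   where M_51 = det([1 5 0 4; 4 1 -5 0; 4 1 -5 1; 1 2 -2 4]) = -23
det = (+1)·(-1)·(-23) = 23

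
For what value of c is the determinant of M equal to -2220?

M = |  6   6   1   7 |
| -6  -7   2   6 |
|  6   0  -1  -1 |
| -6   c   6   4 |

Expanding along the column containing c, det(M) is linear in c: det(M) = (12)·c + (-2220).
Set (12)·c + (-2220) = -2220  ⇒  (12)·c = 0  ⇒  c = 0.

c = 0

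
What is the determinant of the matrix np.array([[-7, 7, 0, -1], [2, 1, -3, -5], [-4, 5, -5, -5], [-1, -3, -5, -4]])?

Expand along row 1 (it has 1 zero):
  + (-7) · M_11   where M_11 = det([1 -3 -5; 5 -5 -5; -3 -5 -4]) = 90
  − (7) · M_12   where M_12 = det([2 -3 -5; -4 -5 -5; -1 -5 -4]) = -52
  − (-1) · M_14   where M_14 = det([2 1 -3; -4 5 -5; -1 -3 -5]) = -146
det = (+1)·(-7)·(90) + (-1)·(7)·(-52) + (-1)·(-1)·(-146) = -412

The determinant is -412.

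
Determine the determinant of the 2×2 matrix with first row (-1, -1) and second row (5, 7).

-2

det = (-1)·7 − (-1)·5 = -7 − (-5) = -2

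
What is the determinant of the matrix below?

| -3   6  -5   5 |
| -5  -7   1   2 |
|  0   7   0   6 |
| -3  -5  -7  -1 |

Expand along row 3 (it has 2 zeros):
  − (7) · M_32   where M_32 = det([-3 -5 5; -5 1 2; -3 -7 -1]) = 206
  − (6) · M_34   where M_34 = det([-3 6 -5; -5 -7 1; -3 -5 -7]) = -410
det = (-1)·(7)·(206) + (-1)·(6)·(-410) = 1018

The determinant is 1018.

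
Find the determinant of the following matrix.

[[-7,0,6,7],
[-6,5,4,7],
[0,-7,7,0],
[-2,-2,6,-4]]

The determinant is 1246.

Expand along row 3 (it has 2 zeros):
  − (-7) · M_32   where M_32 = det([-7 6 7; -6 4 7; -2 6 -4]) = -18
  + (7) · M_33   where M_33 = det([-7 0 7; -6 5 7; -2 -2 -4]) = 196
det = (-1)·(-7)·(-18) + (+1)·(7)·(196) = 1246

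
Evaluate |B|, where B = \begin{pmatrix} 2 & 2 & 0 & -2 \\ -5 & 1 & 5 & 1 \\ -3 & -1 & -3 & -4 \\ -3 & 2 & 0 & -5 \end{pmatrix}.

Expand along column 3 (it has 2 zeros):
  − (5) · M_23   where M_23 = det([2 2 -2; -3 -1 -4; -3 2 -5]) = 38
  + (-3) · M_33   where M_33 = det([2 2 -2; -5 1 1; -3 2 -5]) = -56
det = (-1)·(5)·(38) + (+1)·(-3)·(-56) = -22

The determinant is -22.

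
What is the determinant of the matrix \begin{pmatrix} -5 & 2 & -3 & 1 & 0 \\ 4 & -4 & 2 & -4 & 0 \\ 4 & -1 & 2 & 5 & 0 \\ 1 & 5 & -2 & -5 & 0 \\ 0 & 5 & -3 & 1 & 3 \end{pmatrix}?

846

Expand along column 5 (it has 4 zeros):
  + (3) · M_55   where M_55 = det([-5 2 -3 1; 4 -4 2 -4; 4 -1 2 5; 1 5 -2 -5]) = 282
det = (+1)·(3)·(282) = 846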